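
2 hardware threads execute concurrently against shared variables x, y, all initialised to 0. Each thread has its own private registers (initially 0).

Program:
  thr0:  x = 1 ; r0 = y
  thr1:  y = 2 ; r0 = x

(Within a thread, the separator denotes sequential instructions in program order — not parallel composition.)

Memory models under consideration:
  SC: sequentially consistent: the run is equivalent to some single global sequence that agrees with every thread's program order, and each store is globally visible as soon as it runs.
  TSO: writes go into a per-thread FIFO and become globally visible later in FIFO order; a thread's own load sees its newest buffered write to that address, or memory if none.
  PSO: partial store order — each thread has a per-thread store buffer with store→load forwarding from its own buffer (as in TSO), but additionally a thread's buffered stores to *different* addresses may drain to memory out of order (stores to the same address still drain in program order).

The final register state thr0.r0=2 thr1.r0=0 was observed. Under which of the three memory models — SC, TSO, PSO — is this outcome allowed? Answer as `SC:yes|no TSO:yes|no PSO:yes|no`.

SC:yes TSO:yes PSO:yes

outcome vector order: (thr0.r0,thr1.r0)
under SC → 0/1, 2/0, 2/1
under TSO → 0/0, 0/1, 2/0, 2/1
under PSO → 0/0, 0/1, 2/0, 2/1
target 2/0 ∈ {SC,TSO,PSO}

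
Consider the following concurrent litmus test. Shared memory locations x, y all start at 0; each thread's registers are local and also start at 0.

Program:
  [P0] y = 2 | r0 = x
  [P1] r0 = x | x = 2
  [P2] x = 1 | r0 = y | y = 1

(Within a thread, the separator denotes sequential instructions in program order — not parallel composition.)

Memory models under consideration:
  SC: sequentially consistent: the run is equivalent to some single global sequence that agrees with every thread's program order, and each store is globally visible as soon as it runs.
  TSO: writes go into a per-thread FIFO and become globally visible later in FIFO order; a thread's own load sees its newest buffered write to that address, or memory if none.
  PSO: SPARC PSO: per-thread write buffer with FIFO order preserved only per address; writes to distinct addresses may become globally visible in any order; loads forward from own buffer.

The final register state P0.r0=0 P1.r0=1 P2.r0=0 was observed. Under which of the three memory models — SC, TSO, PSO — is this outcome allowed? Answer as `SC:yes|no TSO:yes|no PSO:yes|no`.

SC:no TSO:yes PSO:yes

outcome vector order: (P0.r0,P1.r0,P2.r0)
SC: 10 outcomes — {0/0/2, 0/1/2, 1/0/0, 1/0/2, 1/1/0, 1/1/2, 2/0/0, 2/0/2, 2/1/0, 2/1/2}
TSO: 12 outcomes — {0/0/0, 0/0/2, 0/1/0, 0/1/2, 1/0/0, 1/0/2, 1/1/0, 1/1/2, 2/0/0, 2/0/2, 2/1/0, 2/1/2}
PSO: 12 outcomes — {0/0/0, 0/0/2, 0/1/0, 0/1/2, 1/0/0, 1/0/2, 1/1/0, 1/1/2, 2/0/0, 2/0/2, 2/1/0, 2/1/2}
target 0/1/0 ∈ {TSO,PSO}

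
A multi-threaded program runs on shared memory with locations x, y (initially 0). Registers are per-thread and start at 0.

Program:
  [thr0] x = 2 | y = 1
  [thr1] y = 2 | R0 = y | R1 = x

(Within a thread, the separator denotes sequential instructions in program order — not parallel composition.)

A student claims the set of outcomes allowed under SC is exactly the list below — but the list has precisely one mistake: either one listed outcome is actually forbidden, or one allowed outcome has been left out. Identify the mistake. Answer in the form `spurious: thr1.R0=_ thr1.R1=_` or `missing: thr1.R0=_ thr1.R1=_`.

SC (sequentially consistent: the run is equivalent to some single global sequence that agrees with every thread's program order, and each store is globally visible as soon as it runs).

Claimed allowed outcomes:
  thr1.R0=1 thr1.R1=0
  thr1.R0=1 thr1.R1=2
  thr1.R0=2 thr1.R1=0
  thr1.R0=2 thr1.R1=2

outcome vector order: (thr1.R0,thr1.R1)
[SC] allowed = {12; 20; 22}
claimed∖SC = {10}

spurious: thr1.R0=1 thr1.R1=0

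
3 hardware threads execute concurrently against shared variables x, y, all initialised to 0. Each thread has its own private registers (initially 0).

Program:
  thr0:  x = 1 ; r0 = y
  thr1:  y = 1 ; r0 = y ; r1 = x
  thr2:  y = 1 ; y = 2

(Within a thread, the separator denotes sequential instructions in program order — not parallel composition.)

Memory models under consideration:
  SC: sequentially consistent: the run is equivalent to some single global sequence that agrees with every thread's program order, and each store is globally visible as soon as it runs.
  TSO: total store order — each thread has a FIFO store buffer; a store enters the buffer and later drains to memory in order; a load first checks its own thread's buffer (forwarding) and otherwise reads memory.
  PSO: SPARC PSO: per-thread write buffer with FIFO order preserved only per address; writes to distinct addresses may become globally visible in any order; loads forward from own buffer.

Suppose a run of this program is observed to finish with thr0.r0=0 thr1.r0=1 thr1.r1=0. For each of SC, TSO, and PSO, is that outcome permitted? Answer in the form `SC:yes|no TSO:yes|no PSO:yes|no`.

outcome vector order: (thr0.r0,thr1.r0,thr1.r1)
under SC → (0,1,1), (0,2,1), (1,1,0), (1,1,1), (1,2,1), (2,1,0), (2,1,1), (2,2,0), (2,2,1)
under TSO → (0,1,0), (0,1,1), (0,2,0), (0,2,1), (1,1,0), (1,1,1), (1,2,0), (1,2,1), (2,1,0), (2,1,1), (2,2,0), (2,2,1)
under PSO → (0,1,0), (0,1,1), (0,2,0), (0,2,1), (1,1,0), (1,1,1), (1,2,0), (1,2,1), (2,1,0), (2,1,1), (2,2,0), (2,2,1)
target (0,1,0) ∈ {TSO,PSO}

SC:no TSO:yes PSO:yes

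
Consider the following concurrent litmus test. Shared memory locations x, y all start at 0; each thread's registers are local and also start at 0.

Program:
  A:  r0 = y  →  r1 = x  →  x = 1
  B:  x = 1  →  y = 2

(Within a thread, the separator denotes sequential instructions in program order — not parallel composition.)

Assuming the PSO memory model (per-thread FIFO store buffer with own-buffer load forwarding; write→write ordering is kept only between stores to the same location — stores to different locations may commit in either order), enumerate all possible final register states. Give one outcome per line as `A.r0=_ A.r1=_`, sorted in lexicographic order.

A.r0=0 A.r1=0
A.r0=0 A.r1=1
A.r0=2 A.r1=0
A.r0=2 A.r1=1

outcome vector order: (A.r0,A.r1)
|PSO outcomes| = 4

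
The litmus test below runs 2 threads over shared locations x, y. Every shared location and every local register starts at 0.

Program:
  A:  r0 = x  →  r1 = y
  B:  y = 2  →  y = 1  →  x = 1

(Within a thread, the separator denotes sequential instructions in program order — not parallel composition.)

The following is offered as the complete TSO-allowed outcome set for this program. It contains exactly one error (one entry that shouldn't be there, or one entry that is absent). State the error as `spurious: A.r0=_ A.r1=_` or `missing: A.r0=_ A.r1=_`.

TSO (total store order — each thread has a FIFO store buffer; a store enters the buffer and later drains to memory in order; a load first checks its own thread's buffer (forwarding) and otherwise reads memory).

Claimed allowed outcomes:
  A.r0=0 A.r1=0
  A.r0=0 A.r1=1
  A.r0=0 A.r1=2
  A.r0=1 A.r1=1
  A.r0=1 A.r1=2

outcome vector order: (A.r0,A.r1)
[TSO] allowed = {<0 0>; <0 1>; <0 2>; <1 1>}
claimed∖TSO = {<1 2>}

spurious: A.r0=1 A.r1=2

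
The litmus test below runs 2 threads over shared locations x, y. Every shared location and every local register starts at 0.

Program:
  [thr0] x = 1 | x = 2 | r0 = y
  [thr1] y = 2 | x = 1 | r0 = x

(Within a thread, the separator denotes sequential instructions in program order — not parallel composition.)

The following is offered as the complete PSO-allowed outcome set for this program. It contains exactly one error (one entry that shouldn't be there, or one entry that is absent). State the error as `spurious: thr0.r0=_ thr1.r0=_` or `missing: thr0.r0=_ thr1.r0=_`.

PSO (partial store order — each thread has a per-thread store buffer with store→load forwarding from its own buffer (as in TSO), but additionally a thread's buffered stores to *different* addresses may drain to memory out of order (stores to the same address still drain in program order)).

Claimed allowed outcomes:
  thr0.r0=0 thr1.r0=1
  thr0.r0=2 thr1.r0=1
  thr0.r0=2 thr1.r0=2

missing: thr0.r0=0 thr1.r0=2

outcome vector order: (thr0.r0,thr1.r0)
under PSO → 01; 02; 21; 22
PSO∖claimed = {02}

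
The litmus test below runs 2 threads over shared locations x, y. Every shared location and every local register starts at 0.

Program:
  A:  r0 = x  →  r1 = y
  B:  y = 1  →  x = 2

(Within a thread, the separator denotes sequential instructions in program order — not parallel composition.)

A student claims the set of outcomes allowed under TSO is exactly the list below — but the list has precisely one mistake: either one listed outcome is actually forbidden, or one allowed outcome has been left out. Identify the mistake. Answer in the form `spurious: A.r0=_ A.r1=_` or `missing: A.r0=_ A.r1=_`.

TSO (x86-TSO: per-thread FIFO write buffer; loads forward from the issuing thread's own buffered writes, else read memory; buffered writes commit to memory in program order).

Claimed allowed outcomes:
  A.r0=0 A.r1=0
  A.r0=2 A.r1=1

outcome vector order: (A.r0,A.r1)
under TSO → 00, 01, 21
TSO∖claimed = {01}

missing: A.r0=0 A.r1=1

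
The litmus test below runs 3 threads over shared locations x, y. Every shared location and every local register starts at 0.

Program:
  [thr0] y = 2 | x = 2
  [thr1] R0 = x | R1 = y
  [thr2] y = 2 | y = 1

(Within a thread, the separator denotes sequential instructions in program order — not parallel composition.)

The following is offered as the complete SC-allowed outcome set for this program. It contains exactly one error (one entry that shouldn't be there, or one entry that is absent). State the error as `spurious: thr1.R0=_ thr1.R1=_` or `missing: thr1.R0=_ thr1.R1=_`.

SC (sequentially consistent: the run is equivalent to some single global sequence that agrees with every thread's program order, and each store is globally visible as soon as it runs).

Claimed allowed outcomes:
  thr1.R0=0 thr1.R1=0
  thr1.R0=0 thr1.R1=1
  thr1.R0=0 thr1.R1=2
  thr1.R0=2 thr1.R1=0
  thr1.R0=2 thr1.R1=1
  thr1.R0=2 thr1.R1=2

outcome vector order: (thr1.R0,thr1.R1)
[SC] allowed = {0/0, 0/1, 0/2, 2/1, 2/2}
claimed∖SC = {2/0}

spurious: thr1.R0=2 thr1.R1=0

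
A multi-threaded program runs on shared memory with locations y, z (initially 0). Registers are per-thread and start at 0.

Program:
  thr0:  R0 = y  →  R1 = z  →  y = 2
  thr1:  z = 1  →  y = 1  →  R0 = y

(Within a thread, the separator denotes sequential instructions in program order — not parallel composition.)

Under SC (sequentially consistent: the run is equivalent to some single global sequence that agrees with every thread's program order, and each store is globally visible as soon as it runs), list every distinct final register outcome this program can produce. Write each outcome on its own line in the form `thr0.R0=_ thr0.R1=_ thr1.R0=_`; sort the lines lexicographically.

outcome vector order: (thr0.R0,thr0.R1,thr1.R0)
|SC outcomes| = 6

thr0.R0=0 thr0.R1=0 thr1.R0=1
thr0.R0=0 thr0.R1=0 thr1.R0=2
thr0.R0=0 thr0.R1=1 thr1.R0=1
thr0.R0=0 thr0.R1=1 thr1.R0=2
thr0.R0=1 thr0.R1=1 thr1.R0=1
thr0.R0=1 thr0.R1=1 thr1.R0=2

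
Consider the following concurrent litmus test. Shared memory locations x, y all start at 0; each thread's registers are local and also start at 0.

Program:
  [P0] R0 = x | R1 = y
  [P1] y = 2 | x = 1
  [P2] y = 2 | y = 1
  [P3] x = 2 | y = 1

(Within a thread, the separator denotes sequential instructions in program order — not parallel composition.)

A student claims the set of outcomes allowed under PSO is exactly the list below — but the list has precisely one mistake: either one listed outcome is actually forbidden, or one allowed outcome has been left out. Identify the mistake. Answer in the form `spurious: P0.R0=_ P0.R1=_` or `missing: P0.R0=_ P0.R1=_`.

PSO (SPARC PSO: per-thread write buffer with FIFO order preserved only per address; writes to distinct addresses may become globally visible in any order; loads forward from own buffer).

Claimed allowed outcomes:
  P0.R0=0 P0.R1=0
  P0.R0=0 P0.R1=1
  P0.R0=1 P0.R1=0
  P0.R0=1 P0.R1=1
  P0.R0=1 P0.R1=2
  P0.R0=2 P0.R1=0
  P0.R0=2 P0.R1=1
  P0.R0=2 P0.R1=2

outcome vector order: (P0.R0,P0.R1)
PSO (9): (0,0) (0,1) (0,2) (1,0) (1,1) (1,2) (2,0) (2,1) (2,2)
PSO∖claimed = {(0,2)}

missing: P0.R0=0 P0.R1=2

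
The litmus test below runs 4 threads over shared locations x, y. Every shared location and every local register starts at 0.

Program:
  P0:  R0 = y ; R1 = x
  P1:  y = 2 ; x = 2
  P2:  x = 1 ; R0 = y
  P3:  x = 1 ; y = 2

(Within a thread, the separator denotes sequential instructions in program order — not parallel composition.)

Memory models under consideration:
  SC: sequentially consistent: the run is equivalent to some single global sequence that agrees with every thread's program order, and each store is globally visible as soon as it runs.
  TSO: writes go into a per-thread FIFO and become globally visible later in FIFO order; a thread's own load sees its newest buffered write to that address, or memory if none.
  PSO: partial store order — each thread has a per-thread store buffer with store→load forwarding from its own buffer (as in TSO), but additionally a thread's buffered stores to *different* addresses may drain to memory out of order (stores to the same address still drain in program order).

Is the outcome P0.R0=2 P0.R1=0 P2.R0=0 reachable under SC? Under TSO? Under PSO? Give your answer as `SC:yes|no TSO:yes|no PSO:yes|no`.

SC:no TSO:yes PSO:yes

outcome vector order: (P0.R0,P0.R1,P2.R0)
SC: 11 outcomes — {<0 0 0>; <0 0 2>; <0 1 0>; <0 1 2>; <0 2 0>; <0 2 2>; <2 0 2>; <2 1 0>; <2 1 2>; <2 2 0>; <2 2 2>}
TSO: 12 outcomes — {<0 0 0>; <0 0 2>; <0 1 0>; <0 1 2>; <0 2 0>; <0 2 2>; <2 0 0>; <2 0 2>; <2 1 0>; <2 1 2>; <2 2 0>; <2 2 2>}
PSO: 12 outcomes — {<0 0 0>; <0 0 2>; <0 1 0>; <0 1 2>; <0 2 0>; <0 2 2>; <2 0 0>; <2 0 2>; <2 1 0>; <2 1 2>; <2 2 0>; <2 2 2>}
target <2 0 0> ∈ {TSO,PSO}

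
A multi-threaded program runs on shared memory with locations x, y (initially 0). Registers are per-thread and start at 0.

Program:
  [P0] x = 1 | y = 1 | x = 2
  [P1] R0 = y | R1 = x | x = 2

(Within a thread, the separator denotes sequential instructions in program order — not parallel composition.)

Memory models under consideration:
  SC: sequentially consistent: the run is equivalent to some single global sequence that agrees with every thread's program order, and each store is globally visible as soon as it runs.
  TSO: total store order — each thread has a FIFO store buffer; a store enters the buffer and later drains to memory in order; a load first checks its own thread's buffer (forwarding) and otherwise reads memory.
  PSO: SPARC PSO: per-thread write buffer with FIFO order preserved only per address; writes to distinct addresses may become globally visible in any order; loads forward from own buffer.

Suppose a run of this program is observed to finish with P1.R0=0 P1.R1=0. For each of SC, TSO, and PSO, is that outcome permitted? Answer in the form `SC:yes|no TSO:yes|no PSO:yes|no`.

SC:yes TSO:yes PSO:yes

outcome vector order: (P1.R0,P1.R1)
under SC → <0 0>, <0 1>, <0 2>, <1 1>, <1 2>
under TSO → <0 0>, <0 1>, <0 2>, <1 1>, <1 2>
under PSO → <0 0>, <0 1>, <0 2>, <1 0>, <1 1>, <1 2>
target <0 0> ∈ {SC,TSO,PSO}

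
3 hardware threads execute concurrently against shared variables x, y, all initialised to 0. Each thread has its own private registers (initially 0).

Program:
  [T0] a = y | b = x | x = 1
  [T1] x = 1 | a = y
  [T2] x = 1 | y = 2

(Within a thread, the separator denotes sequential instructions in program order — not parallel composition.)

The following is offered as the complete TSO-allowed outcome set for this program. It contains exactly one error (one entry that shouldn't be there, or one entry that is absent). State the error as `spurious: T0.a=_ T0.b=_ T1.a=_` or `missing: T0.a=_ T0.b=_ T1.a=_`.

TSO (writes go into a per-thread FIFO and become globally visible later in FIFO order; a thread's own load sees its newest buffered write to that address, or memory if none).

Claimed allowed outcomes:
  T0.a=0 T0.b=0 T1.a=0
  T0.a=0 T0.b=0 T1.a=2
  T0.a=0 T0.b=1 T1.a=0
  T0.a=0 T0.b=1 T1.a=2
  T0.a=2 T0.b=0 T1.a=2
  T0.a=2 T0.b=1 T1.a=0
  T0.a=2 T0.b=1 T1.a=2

spurious: T0.a=2 T0.b=0 T1.a=2

outcome vector order: (T0.a,T0.b,T1.a)
[TSO] allowed = {(0,0,0), (0,0,2), (0,1,0), (0,1,2), (2,1,0), (2,1,2)}
claimed∖TSO = {(2,0,2)}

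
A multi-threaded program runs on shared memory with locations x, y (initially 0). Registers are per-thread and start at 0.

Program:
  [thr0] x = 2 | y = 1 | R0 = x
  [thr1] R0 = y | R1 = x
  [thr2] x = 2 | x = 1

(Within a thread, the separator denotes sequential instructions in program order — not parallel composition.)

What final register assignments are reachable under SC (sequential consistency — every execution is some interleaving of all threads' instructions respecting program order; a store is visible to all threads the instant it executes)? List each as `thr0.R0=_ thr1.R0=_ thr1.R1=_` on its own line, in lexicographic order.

outcome vector order: (thr0.R0,thr1.R0,thr1.R1)
|SC outcomes| = 10

thr0.R0=1 thr1.R0=0 thr1.R1=0
thr0.R0=1 thr1.R0=0 thr1.R1=1
thr0.R0=1 thr1.R0=0 thr1.R1=2
thr0.R0=1 thr1.R0=1 thr1.R1=1
thr0.R0=1 thr1.R0=1 thr1.R1=2
thr0.R0=2 thr1.R0=0 thr1.R1=0
thr0.R0=2 thr1.R0=0 thr1.R1=1
thr0.R0=2 thr1.R0=0 thr1.R1=2
thr0.R0=2 thr1.R0=1 thr1.R1=1
thr0.R0=2 thr1.R0=1 thr1.R1=2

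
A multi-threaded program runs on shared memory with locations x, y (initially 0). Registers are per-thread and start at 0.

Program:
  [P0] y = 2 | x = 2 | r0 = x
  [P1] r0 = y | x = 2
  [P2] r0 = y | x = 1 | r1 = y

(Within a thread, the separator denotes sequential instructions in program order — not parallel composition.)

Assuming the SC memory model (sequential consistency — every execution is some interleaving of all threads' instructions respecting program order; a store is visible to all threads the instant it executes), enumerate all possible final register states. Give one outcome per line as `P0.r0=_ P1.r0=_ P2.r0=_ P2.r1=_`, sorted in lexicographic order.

P0.r0=1 P1.r0=0 P2.r0=0 P2.r1=2
P0.r0=1 P1.r0=0 P2.r0=2 P2.r1=2
P0.r0=1 P1.r0=2 P2.r0=0 P2.r1=2
P0.r0=1 P1.r0=2 P2.r0=2 P2.r1=2
P0.r0=2 P1.r0=0 P2.r0=0 P2.r1=0
P0.r0=2 P1.r0=0 P2.r0=0 P2.r1=2
P0.r0=2 P1.r0=0 P2.r0=2 P2.r1=2
P0.r0=2 P1.r0=2 P2.r0=0 P2.r1=0
P0.r0=2 P1.r0=2 P2.r0=0 P2.r1=2
P0.r0=2 P1.r0=2 P2.r0=2 P2.r1=2

outcome vector order: (P0.r0,P1.r0,P2.r0,P2.r1)
|SC outcomes| = 10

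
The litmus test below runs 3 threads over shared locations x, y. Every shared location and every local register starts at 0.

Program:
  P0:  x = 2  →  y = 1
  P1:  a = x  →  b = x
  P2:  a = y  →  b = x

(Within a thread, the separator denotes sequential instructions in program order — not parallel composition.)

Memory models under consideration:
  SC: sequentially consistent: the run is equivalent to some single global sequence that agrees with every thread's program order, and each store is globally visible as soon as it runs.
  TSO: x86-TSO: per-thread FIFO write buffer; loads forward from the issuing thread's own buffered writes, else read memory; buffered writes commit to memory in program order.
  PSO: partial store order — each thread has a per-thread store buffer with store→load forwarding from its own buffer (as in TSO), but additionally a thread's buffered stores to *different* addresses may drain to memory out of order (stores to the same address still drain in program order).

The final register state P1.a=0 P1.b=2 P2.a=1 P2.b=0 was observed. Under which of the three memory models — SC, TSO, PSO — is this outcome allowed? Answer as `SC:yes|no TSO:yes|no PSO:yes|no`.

outcome vector order: (P1.a,P1.b,P2.a,P2.b)
[SC] allowed = {<0 0 0 0>; <0 0 0 2>; <0 0 1 2>; <0 2 0 0>; <0 2 0 2>; <0 2 1 2>; <2 2 0 0>; <2 2 0 2>; <2 2 1 2>}
[TSO] allowed = {<0 0 0 0>; <0 0 0 2>; <0 0 1 2>; <0 2 0 0>; <0 2 0 2>; <0 2 1 2>; <2 2 0 0>; <2 2 0 2>; <2 2 1 2>}
[PSO] allowed = {<0 0 0 0>; <0 0 0 2>; <0 0 1 0>; <0 0 1 2>; <0 2 0 0>; <0 2 0 2>; <0 2 1 0>; <0 2 1 2>; <2 2 0 0>; <2 2 0 2>; <2 2 1 0>; <2 2 1 2>}
target <0 2 1 0> ∈ {PSO}

SC:no TSO:no PSO:yes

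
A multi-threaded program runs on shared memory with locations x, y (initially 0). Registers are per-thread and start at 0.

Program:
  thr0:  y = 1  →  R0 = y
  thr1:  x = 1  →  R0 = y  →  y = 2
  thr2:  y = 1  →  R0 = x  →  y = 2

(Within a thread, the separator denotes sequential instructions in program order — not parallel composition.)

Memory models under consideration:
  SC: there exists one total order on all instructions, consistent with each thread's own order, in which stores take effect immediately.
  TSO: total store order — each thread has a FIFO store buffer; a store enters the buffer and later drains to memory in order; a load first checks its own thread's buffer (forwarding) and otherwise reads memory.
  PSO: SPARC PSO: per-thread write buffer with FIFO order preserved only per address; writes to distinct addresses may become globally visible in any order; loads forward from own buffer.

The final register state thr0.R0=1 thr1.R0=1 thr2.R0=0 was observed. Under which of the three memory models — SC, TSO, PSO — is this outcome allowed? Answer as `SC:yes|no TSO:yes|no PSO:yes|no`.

outcome vector order: (thr0.R0,thr1.R0,thr2.R0)
SC (10): (1,0,1) (1,1,0) (1,1,1) (1,2,0) (1,2,1) (2,0,1) (2,1,0) (2,1,1) (2,2,0) (2,2,1)
TSO (12): (1,0,0) (1,0,1) (1,1,0) (1,1,1) (1,2,0) (1,2,1) (2,0,0) (2,0,1) (2,1,0) (2,1,1) (2,2,0) (2,2,1)
PSO (12): (1,0,0) (1,0,1) (1,1,0) (1,1,1) (1,2,0) (1,2,1) (2,0,0) (2,0,1) (2,1,0) (2,1,1) (2,2,0) (2,2,1)
target (1,1,0) ∈ {SC,TSO,PSO}

SC:yes TSO:yes PSO:yes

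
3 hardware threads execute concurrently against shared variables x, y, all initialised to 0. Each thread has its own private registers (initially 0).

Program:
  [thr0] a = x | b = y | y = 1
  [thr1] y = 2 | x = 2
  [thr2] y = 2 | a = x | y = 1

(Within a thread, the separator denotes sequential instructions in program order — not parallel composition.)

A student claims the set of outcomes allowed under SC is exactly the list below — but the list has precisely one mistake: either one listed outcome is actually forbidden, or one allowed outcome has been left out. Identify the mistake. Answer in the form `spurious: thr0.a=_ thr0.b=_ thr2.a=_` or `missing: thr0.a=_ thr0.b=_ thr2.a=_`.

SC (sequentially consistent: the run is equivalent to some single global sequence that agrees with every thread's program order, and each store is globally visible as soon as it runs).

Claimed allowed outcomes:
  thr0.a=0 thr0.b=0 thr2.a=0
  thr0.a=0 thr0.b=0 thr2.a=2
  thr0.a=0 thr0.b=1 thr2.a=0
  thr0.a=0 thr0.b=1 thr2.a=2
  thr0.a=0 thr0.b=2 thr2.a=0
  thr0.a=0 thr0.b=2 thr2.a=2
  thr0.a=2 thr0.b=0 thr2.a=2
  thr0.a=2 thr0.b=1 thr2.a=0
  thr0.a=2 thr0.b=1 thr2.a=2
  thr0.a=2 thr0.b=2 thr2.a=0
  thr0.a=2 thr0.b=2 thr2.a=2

outcome vector order: (thr0.a,thr0.b,thr2.a)
SC: 10 outcomes — {(0,0,0) (0,0,2) (0,1,0) (0,1,2) (0,2,0) (0,2,2) (2,1,0) (2,1,2) (2,2,0) (2,2,2)}
claimed∖SC = {(2,0,2)}

spurious: thr0.a=2 thr0.b=0 thr2.a=2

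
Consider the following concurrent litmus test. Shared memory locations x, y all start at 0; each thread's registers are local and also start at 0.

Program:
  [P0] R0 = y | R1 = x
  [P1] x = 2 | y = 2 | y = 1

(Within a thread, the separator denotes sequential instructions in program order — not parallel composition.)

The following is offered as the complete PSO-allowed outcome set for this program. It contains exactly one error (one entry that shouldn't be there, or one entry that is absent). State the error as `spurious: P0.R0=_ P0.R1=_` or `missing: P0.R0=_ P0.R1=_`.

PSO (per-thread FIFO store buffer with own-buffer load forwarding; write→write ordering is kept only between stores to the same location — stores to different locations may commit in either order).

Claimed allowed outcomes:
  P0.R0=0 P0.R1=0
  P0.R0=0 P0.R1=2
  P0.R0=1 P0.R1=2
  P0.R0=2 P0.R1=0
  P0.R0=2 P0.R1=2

missing: P0.R0=1 P0.R1=0

outcome vector order: (P0.R0,P0.R1)
under PSO → 0/0; 0/2; 1/0; 1/2; 2/0; 2/2
PSO∖claimed = {1/0}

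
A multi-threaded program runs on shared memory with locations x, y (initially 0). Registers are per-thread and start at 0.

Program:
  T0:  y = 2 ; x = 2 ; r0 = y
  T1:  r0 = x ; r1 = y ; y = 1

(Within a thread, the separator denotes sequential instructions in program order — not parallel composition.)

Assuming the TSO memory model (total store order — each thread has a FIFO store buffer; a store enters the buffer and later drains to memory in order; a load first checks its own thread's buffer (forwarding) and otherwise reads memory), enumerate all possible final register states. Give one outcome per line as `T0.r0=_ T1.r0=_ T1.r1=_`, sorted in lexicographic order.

outcome vector order: (T0.r0,T1.r0,T1.r1)
|TSO outcomes| = 6

T0.r0=1 T1.r0=0 T1.r1=0
T0.r0=1 T1.r0=0 T1.r1=2
T0.r0=1 T1.r0=2 T1.r1=2
T0.r0=2 T1.r0=0 T1.r1=0
T0.r0=2 T1.r0=0 T1.r1=2
T0.r0=2 T1.r0=2 T1.r1=2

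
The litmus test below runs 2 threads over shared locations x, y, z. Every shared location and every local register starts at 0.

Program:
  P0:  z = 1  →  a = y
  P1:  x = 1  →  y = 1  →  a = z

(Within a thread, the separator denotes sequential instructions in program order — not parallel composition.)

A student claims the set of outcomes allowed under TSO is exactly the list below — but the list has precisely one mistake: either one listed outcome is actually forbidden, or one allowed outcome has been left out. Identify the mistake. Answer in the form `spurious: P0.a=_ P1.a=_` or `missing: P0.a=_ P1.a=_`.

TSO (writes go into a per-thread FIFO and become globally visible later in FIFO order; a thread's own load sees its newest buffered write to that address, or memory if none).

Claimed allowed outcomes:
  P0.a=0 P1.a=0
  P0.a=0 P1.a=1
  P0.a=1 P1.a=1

missing: P0.a=1 P1.a=0

outcome vector order: (P0.a,P1.a)
[TSO] allowed = {(0,0) (0,1) (1,0) (1,1)}
TSO∖claimed = {(1,0)}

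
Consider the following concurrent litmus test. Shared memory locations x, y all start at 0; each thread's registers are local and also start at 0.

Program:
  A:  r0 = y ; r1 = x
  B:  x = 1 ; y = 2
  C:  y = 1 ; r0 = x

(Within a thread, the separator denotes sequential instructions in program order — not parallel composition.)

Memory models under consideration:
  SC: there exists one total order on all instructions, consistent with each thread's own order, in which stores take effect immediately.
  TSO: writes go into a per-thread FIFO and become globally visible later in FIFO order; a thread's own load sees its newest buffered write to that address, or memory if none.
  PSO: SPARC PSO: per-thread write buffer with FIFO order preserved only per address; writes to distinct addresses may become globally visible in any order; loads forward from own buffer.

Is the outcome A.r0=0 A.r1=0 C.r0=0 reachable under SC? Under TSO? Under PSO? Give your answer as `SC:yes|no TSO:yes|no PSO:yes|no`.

SC:yes TSO:yes PSO:yes

outcome vector order: (A.r0,A.r1,C.r0)
SC: 10 outcomes — {000, 001, 010, 011, 100, 101, 110, 111, 210, 211}
TSO: 10 outcomes — {000, 001, 010, 011, 100, 101, 110, 111, 210, 211}
PSO: 12 outcomes — {000, 001, 010, 011, 100, 101, 110, 111, 200, 201, 210, 211}
target 000 ∈ {SC,TSO,PSO}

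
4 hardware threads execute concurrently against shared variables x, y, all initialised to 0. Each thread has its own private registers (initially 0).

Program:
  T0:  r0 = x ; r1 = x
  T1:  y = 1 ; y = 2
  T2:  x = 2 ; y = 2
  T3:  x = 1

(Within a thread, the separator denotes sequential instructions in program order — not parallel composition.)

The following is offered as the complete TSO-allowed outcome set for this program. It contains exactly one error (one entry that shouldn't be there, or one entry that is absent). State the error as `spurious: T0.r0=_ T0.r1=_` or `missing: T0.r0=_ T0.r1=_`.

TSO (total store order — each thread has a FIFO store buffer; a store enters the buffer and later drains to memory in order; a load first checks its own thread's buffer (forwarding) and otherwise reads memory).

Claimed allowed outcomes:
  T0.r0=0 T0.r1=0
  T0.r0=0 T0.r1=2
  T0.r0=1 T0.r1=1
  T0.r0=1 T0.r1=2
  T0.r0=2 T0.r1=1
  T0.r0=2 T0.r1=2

outcome vector order: (T0.r0,T0.r1)
[TSO] allowed = {00, 01, 02, 11, 12, 21, 22}
TSO∖claimed = {01}

missing: T0.r0=0 T0.r1=1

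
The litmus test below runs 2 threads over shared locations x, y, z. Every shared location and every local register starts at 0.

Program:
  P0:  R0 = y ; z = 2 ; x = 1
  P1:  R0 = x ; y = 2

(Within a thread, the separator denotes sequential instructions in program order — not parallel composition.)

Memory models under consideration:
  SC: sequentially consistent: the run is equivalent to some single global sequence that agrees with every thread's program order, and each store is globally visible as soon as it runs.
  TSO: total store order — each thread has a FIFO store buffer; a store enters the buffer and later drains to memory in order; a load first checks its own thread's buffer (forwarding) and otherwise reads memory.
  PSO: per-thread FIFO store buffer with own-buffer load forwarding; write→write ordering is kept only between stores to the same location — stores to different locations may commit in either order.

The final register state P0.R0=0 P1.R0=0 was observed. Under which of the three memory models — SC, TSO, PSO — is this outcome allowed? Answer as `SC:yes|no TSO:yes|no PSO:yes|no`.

SC:yes TSO:yes PSO:yes

outcome vector order: (P0.R0,P1.R0)
under SC → 0/0; 0/1; 2/0
under TSO → 0/0; 0/1; 2/0
under PSO → 0/0; 0/1; 2/0
target 0/0 ∈ {SC,TSO,PSO}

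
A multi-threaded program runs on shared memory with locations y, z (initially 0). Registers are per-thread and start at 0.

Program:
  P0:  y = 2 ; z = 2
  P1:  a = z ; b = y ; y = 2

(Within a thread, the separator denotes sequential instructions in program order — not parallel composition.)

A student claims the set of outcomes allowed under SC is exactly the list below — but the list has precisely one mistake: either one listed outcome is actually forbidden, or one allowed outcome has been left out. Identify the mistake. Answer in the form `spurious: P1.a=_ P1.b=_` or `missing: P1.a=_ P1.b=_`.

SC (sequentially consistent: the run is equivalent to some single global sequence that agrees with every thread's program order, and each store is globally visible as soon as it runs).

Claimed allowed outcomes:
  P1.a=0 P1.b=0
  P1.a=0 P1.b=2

outcome vector order: (P1.a,P1.b)
[SC] allowed = {0/0, 0/2, 2/2}
SC∖claimed = {2/2}

missing: P1.a=2 P1.b=2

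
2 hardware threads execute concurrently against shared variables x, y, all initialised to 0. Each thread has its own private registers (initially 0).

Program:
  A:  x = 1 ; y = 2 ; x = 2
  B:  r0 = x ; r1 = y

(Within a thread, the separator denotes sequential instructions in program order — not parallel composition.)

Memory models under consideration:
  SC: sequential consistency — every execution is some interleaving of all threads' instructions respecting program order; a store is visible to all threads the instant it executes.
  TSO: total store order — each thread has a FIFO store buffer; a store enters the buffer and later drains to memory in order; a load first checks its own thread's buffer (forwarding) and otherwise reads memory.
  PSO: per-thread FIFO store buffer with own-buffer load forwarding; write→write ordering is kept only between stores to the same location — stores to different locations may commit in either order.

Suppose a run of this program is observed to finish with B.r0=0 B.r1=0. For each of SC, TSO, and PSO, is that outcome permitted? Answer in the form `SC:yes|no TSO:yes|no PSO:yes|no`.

outcome vector order: (B.r0,B.r1)
under SC → <0 0> <0 2> <1 0> <1 2> <2 2>
under TSO → <0 0> <0 2> <1 0> <1 2> <2 2>
under PSO → <0 0> <0 2> <1 0> <1 2> <2 0> <2 2>
target <0 0> ∈ {SC,TSO,PSO}

SC:yes TSO:yes PSO:yes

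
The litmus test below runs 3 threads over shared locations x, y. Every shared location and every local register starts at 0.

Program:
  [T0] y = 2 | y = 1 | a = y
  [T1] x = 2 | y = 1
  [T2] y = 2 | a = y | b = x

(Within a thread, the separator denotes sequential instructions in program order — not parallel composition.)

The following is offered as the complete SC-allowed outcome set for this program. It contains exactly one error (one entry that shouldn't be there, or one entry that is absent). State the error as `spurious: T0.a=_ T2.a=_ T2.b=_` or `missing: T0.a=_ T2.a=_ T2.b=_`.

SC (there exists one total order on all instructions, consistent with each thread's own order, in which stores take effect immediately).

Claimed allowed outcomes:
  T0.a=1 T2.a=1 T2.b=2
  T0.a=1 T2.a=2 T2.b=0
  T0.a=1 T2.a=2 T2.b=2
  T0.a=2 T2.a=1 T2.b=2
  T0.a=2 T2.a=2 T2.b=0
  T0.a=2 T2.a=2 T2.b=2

outcome vector order: (T0.a,T2.a,T2.b)
[SC] allowed = {<1 1 0>; <1 1 2>; <1 2 0>; <1 2 2>; <2 1 2>; <2 2 0>; <2 2 2>}
SC∖claimed = {<1 1 0>}

missing: T0.a=1 T2.a=1 T2.b=0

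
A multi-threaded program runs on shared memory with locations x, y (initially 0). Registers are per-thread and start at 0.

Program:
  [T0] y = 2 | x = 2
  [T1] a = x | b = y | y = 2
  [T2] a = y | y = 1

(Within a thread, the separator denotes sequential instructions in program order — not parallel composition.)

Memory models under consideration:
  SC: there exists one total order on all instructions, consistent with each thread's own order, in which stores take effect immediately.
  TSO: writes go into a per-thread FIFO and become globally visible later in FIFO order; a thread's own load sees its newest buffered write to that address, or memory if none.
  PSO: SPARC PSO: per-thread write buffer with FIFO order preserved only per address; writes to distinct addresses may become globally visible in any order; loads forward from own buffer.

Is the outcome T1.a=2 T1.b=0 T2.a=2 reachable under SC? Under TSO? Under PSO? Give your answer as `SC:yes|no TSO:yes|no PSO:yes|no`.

outcome vector order: (T1.a,T1.b,T2.a)
SC: 10 outcomes — {<0 0 0>; <0 0 2>; <0 1 0>; <0 1 2>; <0 2 0>; <0 2 2>; <2 1 0>; <2 1 2>; <2 2 0>; <2 2 2>}
TSO: 10 outcomes — {<0 0 0>; <0 0 2>; <0 1 0>; <0 1 2>; <0 2 0>; <0 2 2>; <2 1 0>; <2 1 2>; <2 2 0>; <2 2 2>}
PSO: 12 outcomes — {<0 0 0>; <0 0 2>; <0 1 0>; <0 1 2>; <0 2 0>; <0 2 2>; <2 0 0>; <2 0 2>; <2 1 0>; <2 1 2>; <2 2 0>; <2 2 2>}
target <2 0 2> ∈ {PSO}

SC:no TSO:no PSO:yes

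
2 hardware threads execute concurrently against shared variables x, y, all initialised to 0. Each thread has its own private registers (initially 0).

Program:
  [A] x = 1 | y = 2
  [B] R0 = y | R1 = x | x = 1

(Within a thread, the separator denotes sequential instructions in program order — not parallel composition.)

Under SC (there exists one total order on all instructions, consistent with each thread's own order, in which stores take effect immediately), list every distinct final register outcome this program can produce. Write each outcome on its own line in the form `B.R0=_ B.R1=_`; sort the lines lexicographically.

outcome vector order: (B.R0,B.R1)
|SC outcomes| = 3

B.R0=0 B.R1=0
B.R0=0 B.R1=1
B.R0=2 B.R1=1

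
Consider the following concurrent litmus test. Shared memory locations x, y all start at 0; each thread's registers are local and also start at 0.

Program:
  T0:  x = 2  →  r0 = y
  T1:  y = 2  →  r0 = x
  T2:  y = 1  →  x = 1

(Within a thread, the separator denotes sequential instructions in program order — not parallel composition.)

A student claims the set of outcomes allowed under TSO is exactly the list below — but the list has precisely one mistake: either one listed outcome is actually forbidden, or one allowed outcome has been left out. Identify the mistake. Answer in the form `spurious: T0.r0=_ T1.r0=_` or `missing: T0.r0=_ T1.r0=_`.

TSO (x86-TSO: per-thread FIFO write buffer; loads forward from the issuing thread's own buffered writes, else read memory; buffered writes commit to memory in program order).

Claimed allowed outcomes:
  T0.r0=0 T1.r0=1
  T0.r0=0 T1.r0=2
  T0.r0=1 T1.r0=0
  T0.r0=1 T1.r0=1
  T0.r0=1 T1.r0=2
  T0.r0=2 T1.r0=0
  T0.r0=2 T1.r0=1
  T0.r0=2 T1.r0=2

missing: T0.r0=0 T1.r0=0

outcome vector order: (T0.r0,T1.r0)
TSO: 9 outcomes — {<0 0> <0 1> <0 2> <1 0> <1 1> <1 2> <2 0> <2 1> <2 2>}
TSO∖claimed = {<0 0>}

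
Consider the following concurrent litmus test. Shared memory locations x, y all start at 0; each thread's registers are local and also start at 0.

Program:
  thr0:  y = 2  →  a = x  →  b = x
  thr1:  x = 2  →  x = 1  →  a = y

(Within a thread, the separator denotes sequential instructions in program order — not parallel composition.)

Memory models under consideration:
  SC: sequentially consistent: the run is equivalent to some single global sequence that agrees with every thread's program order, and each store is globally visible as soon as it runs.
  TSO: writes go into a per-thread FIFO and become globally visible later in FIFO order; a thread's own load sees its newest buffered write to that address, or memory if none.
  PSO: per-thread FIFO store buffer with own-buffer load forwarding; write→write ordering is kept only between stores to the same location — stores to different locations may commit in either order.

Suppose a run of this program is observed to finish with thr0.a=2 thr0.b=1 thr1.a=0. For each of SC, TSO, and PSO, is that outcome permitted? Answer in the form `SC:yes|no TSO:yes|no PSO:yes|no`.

SC:no TSO:yes PSO:yes

outcome vector order: (thr0.a,thr0.b,thr1.a)
[SC] allowed = {002, 012, 022, 110, 112, 212, 222}
[TSO] allowed = {000, 002, 010, 012, 020, 022, 110, 112, 210, 212, 220, 222}
[PSO] allowed = {000, 002, 010, 012, 020, 022, 110, 112, 210, 212, 220, 222}
target 210 ∈ {TSO,PSO}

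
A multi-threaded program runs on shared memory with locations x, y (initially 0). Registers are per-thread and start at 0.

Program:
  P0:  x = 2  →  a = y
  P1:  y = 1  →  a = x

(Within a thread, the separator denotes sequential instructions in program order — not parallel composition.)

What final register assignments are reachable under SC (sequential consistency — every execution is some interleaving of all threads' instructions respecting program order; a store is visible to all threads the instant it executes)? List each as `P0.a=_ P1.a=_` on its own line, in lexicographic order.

P0.a=0 P1.a=2
P0.a=1 P1.a=0
P0.a=1 P1.a=2

outcome vector order: (P0.a,P1.a)
|SC outcomes| = 3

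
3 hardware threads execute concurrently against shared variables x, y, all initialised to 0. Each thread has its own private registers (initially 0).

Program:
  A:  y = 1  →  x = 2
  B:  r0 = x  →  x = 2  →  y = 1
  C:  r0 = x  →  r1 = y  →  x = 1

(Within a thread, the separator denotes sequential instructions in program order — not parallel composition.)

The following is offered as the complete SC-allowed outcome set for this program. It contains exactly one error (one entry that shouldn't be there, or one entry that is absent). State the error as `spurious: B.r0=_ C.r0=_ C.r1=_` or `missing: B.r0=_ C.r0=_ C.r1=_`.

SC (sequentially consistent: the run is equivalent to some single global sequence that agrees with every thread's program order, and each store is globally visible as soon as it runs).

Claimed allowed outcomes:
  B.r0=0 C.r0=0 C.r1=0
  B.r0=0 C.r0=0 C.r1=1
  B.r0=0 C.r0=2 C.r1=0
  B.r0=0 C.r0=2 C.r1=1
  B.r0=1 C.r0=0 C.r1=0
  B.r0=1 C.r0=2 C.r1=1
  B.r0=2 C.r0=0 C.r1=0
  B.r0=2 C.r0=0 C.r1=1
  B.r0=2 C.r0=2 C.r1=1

outcome vector order: (B.r0,C.r0,C.r1)
under SC → <0 0 0>, <0 0 1>, <0 2 0>, <0 2 1>, <1 0 0>, <1 0 1>, <1 2 1>, <2 0 0>, <2 0 1>, <2 2 1>
SC∖claimed = {<1 0 1>}

missing: B.r0=1 C.r0=0 C.r1=1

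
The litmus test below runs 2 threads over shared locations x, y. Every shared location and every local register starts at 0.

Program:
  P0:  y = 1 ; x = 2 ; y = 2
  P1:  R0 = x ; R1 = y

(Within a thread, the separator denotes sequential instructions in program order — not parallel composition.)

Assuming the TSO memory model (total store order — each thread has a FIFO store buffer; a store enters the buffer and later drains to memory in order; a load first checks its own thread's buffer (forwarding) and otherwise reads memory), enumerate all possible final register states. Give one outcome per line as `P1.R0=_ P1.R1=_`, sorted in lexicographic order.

P1.R0=0 P1.R1=0
P1.R0=0 P1.R1=1
P1.R0=0 P1.R1=2
P1.R0=2 P1.R1=1
P1.R0=2 P1.R1=2

outcome vector order: (P1.R0,P1.R1)
|TSO outcomes| = 5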